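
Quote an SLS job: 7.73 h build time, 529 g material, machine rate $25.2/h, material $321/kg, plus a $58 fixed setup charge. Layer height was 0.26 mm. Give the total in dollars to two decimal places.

Machine-time cost: 25.2 × 7.73 → $194.796.
Feedstock cost: 321 × 529/1000 → $169.809.
Total = 194.796 + 169.809 + 58 = 422.605 ≈ $422.61.

$422.61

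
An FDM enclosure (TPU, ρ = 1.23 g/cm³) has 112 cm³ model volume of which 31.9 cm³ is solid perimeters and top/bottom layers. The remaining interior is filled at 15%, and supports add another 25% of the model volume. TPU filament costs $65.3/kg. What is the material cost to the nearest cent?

Volume inside the shell = 112 − 31.9 = 80.1 cm³.
Infill volume = 0.15 × 80.1, so 12.015 cm³.
Support = 0.25 × 112 = 28 cm³.
Total extruded = 31.9 + 12.015 + 28 = 71.915 cm³.
Mass = 71.915 × 1.23, so 88.45545 g.
Cost = 88.45545 g / 1000 × $65.3/kg = $5.78.

$5.78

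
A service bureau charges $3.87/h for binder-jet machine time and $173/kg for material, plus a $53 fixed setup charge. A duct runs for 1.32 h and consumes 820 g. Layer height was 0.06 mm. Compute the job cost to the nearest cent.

Machine-time cost = 3.87 × 1.32 = $5.1084.
Material charge: 173 × 820/1000 → $141.86.
Total = 5.1084 + 141.86 + 53 = 199.9684 ≈ $199.97.

$199.97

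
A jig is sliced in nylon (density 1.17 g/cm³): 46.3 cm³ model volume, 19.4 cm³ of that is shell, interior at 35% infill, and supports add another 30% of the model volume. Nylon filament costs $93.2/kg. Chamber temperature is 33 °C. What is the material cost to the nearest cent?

Volume inside the shell = 46.3 − 19.4 = 26.9 cm³.
Infill volume = 0.35 × 26.9, so 9.415 cm³.
Support = 0.30 × 46.3 = 13.89 cm³.
Total extruded: 19.4 + 9.415 + 13.89 → 42.705 cm³.
Mass: 42.705 × 1.17 → 49.96485 g.
At $93.2/kg: 49.96485/1000 × 93.2 = $4.66.

$4.66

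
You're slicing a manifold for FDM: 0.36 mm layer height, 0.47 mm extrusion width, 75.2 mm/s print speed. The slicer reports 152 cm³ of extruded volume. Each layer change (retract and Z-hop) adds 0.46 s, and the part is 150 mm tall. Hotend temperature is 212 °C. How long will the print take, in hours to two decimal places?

Extrusion cross-section = 0.36 × 0.47 = 0.1692 mm².
Path length: 152000 mm³ / 0.1692 mm² → 898345.2 mm.
Print-move time: 898345.2 / 75.2 → 11946.1 s.
Layer count = ceil(150 / 0.36) = 417.
Non-print overhead: 417 × 0.46 → 191.82 s.
Altogether 11946.1 + 191.82 = 12137.92 s, i.e. 3.37 hours.

3.37 hours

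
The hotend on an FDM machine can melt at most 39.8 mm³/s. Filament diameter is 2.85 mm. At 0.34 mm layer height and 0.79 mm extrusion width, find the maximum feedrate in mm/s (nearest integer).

148 mm/s

Bead cross-section: 0.34 × 0.79 → 0.2686 mm².
Max speed = 39.8 / 0.2686 = 148.18 ≈ 148 mm/s.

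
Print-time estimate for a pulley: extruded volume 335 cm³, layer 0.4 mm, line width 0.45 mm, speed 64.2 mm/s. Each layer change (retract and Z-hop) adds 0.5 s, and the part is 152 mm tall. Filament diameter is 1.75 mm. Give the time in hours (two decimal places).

8.11 hours

Extrusion cross-section: 0.4 × 0.45 → 0.18 mm².
Toolpath length = 335 cm³ / 0.18 mm² = 335000 / 0.18 = 1861111.1 mm.
Extrusion time = 1861111.1 / 64.2 = 28989.3 s.
Number of layers: 152 / 0.4 → 380 (rounded up).
Z-hop total: 380 × 0.5 → 190 s.
Altogether 28989.3 + 190 = 29179.3 s, i.e. 8.11 hours.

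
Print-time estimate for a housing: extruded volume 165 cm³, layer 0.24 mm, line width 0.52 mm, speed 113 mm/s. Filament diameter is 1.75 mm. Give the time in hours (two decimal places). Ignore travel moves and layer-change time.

Line area: 0.24 × 0.52 → 0.1248 mm².
Path length: 165000 mm³ / 0.1248 mm² → 1322115.4 mm.
Time extruding = 1322115.4 / 113 = 11700.1 s.
In the requested units: 11700.1 s = 3.25 hours.

3.25 hours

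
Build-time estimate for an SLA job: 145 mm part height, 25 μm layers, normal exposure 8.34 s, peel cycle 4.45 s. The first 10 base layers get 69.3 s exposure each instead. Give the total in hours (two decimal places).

Layer count = ceil(145 / 0.025) = 5800.
Burn-in layers = 10 × (69.3 + 4.45) = 737.5 s.
Remaining layers = 5790 × (8.34 + 4.45) = 74054.1 s.
Sum: 737.5 + 74054.1 = 74791.6 s → 20.78 hours.

20.78 hours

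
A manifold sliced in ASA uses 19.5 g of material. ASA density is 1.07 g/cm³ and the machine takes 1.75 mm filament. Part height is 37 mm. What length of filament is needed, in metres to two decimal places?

7.58 m

Volume = 19.5 g / 1.07 g·cm⁻³ = 18.2243 cm³ = 18224.3 mm³.
Filament cross-section = π × (1.75/2)² = 2.4053 mm².
L = V/A = 18224.3/2.4053 = 7576.73 mm → 7.58 m.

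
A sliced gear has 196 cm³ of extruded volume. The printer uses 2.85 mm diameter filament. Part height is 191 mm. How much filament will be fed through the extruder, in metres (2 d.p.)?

30.72 m

A = π r² = π × 1.425² = 6.3794 mm².
L = 196000 mm³ / 6.3794 mm² = 30723.89 mm, i.e. 30.72 m.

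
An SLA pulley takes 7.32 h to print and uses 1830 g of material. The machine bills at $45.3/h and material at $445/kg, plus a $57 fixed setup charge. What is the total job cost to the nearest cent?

$1202.95

Time charge: 45.3 × 7.32 → $331.596.
Material cost = 445 × 1830/1000, so $814.35.
Total = 331.596 + 814.35 + 57 = 1202.946 ≈ $1202.95.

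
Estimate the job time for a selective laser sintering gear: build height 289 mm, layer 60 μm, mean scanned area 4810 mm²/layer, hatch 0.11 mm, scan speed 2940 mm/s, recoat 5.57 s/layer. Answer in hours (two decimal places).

27.35 hours

Number of layers: 289 / 0.06 → 4817 (rounded up).
Per-layer scan distance = 4810 / 0.11, so 43727.3 mm.
Per-layer scan time = 43727.3 / 2940, so 14.8732 s.
Layer cycle = 14.8732 + 5.57 = 20.4432 s.
4817 layers × 20.4432 s/layer = 98474.8944 s, i.e. 27.35 hours.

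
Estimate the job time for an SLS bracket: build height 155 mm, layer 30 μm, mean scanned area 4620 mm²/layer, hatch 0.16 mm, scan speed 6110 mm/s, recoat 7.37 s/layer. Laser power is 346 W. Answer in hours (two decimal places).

Layer count = ceil(155 / 0.03) = 5167.
Scan path per layer = 4620 / 0.16, so 28875 mm.
Laser time per layer = 28875 / 6110 = 4.7259 s.
Time per layer = 4.7259 + 7.37 = 12.0959 s.
5167 layers × 12.0959 s/layer = 62499.5153 s, i.e. 17.36 hours.

17.36 hours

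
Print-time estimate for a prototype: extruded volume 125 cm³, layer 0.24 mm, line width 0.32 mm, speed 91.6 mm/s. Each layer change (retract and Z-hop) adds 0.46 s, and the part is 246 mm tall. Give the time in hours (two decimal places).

Bead cross-section: 0.24 × 0.32 → 0.0768 mm².
Total extruded path = 125000/0.0768 = 1627604.2 mm.
Print-move time = 1627604.2 / 91.6, so 17768.6 s.
Number of layers: 246 / 0.24 → 1025 (rounded up).
Z-hop total = 1025 × 0.46, so 471.5 s.
Altogether 17768.6 + 471.5 = 18240.1 s, i.e. 5.07 hours.

5.07 hours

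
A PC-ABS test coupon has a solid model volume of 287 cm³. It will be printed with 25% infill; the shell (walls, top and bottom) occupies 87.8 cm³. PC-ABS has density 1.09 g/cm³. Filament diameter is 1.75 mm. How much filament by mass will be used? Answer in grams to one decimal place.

150.0 g

Infill region = 287 − 87.8 = 199.2 cm³.
Infill volume: 0.25 × 199.2 → 49.8 cm³.
Total printed volume = 87.8 + 49.8, so 137.6 cm³.
Mass = 137.6 × 1.09 = 149.984 g.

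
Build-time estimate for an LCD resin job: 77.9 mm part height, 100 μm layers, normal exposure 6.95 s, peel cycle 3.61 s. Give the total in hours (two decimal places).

Layers = ⌈77.9/0.1⌉ = 779.
Each layer takes: 6.95 + 3.61 → 10.56 s.
Total = 779 × 10.56 = 8226.24 s = 2.29 hours.

2.29 hours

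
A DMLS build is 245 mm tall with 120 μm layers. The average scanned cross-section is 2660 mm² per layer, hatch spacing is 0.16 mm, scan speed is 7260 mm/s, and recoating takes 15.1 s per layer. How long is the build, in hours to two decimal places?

Layers = ⌈245/0.12⌉ = 2042.
Per-layer scan distance = 2660 / 0.16 = 16625 mm.
Laser time per layer = 16625 / 7260 = 2.2899 s.
Per-layer time: 2.2899 + 15.1 → 17.3899 s.
Build time = 2042 × 17.3899 = 35510.1758 s = 9.86 hours.

9.86 hours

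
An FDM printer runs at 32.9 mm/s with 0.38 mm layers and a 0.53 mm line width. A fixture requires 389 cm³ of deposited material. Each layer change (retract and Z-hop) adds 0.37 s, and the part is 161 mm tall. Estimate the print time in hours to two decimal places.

Line area: 0.38 × 0.53 → 0.2014 mm².
Toolpath length = 389 cm³ / 0.2014 mm² = 389000 / 0.2014 = 1931479.6 mm.
Time extruding: 1931479.6 / 32.9 → 58707.6 s.
Layer count = ceil(161 / 0.38) = 424.
Z-hop total = 424 × 0.37, so 156.88 s.
Altogether 58707.6 + 156.88 = 58864.48 s, i.e. 16.35 hours.

16.35 hours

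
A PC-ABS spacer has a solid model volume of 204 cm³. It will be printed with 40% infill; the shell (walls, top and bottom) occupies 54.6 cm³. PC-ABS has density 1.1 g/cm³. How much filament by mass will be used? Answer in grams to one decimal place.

Interior volume = 204 − 54.6 = 149.4 cm³.
Infill deposited = 0.40 × 149.4, so 59.76 cm³.
Total extruded: 54.6 + 59.76 → 114.36 cm³.
Mass: 114.36 × 1.1 → 125.796 g.

125.8 g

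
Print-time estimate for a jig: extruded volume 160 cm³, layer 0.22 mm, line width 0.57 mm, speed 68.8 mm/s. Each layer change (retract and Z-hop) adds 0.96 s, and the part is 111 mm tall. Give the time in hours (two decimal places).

5.29 hours

Bead cross-section: 0.22 × 0.57 → 0.1254 mm².
Total extruded path = 160000/0.1254 = 1275917.1 mm.
Time extruding = 1275917.1 / 68.8, so 18545.3 s.
Layer count = ceil(111 / 0.22) = 505.
Layer-change overhead = 505 × 0.96 = 484.8 s.
Altogether 18545.3 + 484.8 = 19030.1 s, i.e. 5.29 hours.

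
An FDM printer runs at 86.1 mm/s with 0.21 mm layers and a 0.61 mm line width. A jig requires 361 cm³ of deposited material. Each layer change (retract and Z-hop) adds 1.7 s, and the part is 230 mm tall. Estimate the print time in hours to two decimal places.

Extrusion cross-section = 0.21 × 0.61, so 0.1281 mm².
Total extruded path = 361000/0.1281 = 2818110.9 mm.
Extrusion time: 2818110.9 / 86.1 → 32730.7 s.
Layers = ⌈230/0.21⌉ = 1096.
Layer-change overhead = 1096 × 1.7, so 1863.2 s.
Altogether 32730.7 + 1863.2 = 34593.9 s, i.e. 9.61 hours.

9.61 hours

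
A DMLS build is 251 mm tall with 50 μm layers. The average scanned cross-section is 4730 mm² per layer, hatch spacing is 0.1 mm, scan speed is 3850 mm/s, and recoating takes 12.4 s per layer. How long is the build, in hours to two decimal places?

34.42 hours

Number of layers: 251 / 0.05 → 5020 (rounded up).
Scan path per layer = 4730 / 0.1, so 47300 mm.
Scan time per layer = 47300 / 3850 = 12.2857 s.
Time per layer: 12.2857 + 12.4 → 24.6857 s.
5020 layers × 24.6857 s/layer = 123922.214 s, i.e. 34.42 hours.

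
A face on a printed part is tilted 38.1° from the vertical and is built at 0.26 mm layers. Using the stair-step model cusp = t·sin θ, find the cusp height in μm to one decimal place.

Cusp = layer height × sin(38.1°) = 0.26 × 0.6170 = 0.16042 mm = 160.4 μm.

160.4 μm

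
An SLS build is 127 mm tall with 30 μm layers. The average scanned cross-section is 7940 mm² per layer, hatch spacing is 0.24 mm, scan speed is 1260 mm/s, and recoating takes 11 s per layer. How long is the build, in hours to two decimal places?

43.82 hours

Layers = ⌈127/0.03⌉ = 4234.
Hatch length per layer = 7940 / 0.24, so 33083.3 mm.
Scan time per layer = 33083.3 / 1260 = 26.2566 s.
Time per layer: 26.2566 + 11 → 37.2566 s.
Total: 4234 × 37.2566 s = 157744.4444 s → 43.82 hours.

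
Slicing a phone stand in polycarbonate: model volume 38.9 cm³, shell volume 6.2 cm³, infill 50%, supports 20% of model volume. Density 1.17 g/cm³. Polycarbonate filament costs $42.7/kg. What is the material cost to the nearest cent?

Infill region: 38.9 − 6.2 → 32.7 cm³.
Infill deposited = 0.50 × 32.7, so 16.35 cm³.
Support = 0.20 × 38.9 = 7.78 cm³.
Total extruded = 6.2 + 16.35 + 7.78 = 30.33 cm³.
Mass: 30.33 × 1.17 → 35.4861 g.
Cost = 35.4861 g / 1000 × $42.7/kg = $1.52.

$1.52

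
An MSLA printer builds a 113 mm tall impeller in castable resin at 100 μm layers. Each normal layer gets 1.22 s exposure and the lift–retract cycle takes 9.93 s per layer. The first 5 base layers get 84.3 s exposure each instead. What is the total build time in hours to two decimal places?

Number of layers: 113 / 0.1 → 1130 (rounded up).
Bottom layers = 5 × (84.3 + 9.93) = 471.15 s.
Normal layers: 1125 × (1.22 + 9.93) → 12543.75 s.
Sum: 471.15 + 12543.75 = 13014.9 s → 3.62 hours.

3.62 hours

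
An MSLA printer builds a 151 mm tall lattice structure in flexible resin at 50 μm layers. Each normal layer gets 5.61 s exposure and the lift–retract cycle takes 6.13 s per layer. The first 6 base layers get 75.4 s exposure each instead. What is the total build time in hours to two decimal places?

Layers = ⌈151/0.05⌉ = 3020.
Base layers = 6 × (75.4 + 6.13) = 489.18 s.
Remaining layers: 3014 × (5.61 + 6.13) → 35384.36 s.
Total = 489.18 + 35384.36 = 35873.54 s = 9.96 hours.

9.96 hours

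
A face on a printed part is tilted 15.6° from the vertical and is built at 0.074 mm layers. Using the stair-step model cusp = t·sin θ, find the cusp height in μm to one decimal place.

h_c = t·sin θ = 0.074 × 0.2689 = 0.019899 mm (19.9 μm).

19.9 μm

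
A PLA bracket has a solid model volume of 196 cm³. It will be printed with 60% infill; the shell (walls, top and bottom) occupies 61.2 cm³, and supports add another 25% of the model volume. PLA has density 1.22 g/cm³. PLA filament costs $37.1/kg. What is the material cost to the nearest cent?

Infill region: 196 − 61.2 → 134.8 cm³.
Infill deposited = 0.60 × 134.8 = 80.88 cm³.
Support = 0.25 × 196 = 49 cm³.
Deposited volume = 61.2 + 80.88 + 49 = 191.08 cm³.
Mass: 191.08 × 1.22 → 233.1176 g.
At $37.1/kg: 233.1176/1000 × 37.1 = $8.65.

$8.65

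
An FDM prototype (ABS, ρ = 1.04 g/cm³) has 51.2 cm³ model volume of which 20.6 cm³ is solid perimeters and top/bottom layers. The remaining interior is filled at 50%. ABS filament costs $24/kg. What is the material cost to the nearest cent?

Interior volume = 51.2 − 20.6 = 30.6 cm³.
Infill deposited: 0.50 × 30.6 → 15.3 cm³.
Total extruded = 20.6 + 15.3 = 35.9 cm³.
Mass = 35.9 × 1.04 = 37.336 g.
At $24/kg: 37.336/1000 × 24 = $0.90.

$0.90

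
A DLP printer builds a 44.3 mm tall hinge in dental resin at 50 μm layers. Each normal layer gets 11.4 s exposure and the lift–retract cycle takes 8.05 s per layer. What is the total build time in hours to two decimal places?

4.79 hours

Number of layers: 44.3 / 0.05 → 886 (rounded up).
Each layer takes = 11.4 + 8.05, so 19.45 s.
Total = 886 × 19.45 = 17232.7 s = 4.79 hours.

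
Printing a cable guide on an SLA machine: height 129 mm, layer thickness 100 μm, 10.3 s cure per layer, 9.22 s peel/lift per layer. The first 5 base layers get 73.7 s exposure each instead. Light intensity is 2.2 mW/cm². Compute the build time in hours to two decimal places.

7.08 hours

Layer count = ceil(129 / 0.1) = 1290.
Base layers: 5 × (73.7 + 9.22) → 414.6 s.
Remaining layers = 1285 × (10.3 + 9.22), so 25083.2 s.
Total = 414.6 + 25083.2 = 25497.8 s = 7.08 hours.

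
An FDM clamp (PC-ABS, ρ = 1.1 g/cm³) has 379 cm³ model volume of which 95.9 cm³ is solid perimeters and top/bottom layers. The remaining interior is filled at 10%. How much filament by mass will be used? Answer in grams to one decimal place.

136.6 g

Volume inside the shell = 379 − 95.9 = 283.1 cm³.
Deposited infill = 0.10 × 283.1 = 28.31 cm³.
Deposited volume: 95.9 + 28.31 → 124.21 cm³.
Mass = 124.21 × 1.1, so 136.631 g.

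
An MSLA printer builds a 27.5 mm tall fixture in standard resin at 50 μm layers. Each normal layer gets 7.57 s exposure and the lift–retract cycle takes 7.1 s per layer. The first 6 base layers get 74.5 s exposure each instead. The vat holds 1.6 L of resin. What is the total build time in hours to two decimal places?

Number of layers: 27.5 / 0.05 → 550 (rounded up).
Burn-in layers = 6 × (74.5 + 7.1) = 489.6 s.
Remaining layers: 544 × (7.57 + 7.1) → 7980.48 s.
Total = 489.6 + 7980.48 = 8470.08 s = 2.35 hours.

2.35 hours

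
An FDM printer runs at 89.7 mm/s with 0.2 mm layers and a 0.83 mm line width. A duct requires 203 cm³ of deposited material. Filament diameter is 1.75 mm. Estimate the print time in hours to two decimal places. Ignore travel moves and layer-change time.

Extrusion cross-section = 0.2 × 0.83 = 0.166 mm².
Toolpath length = 203 cm³ / 0.166 mm² = 203000 / 0.166 = 1222891.6 mm.
Time extruding = 1222891.6 / 89.7 = 13633.1 s.
In the requested units: 13633.1 s = 3.79 hours.

3.79 hours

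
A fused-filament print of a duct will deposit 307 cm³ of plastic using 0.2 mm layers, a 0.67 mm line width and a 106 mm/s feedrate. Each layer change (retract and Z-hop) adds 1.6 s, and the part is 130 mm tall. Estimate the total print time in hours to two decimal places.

6.29 hours

Extrusion cross-section: 0.2 × 0.67 → 0.134 mm².
Toolpath length = 307 cm³ / 0.134 mm² = 307000 / 0.134 = 2291044.8 mm.
Extrusion time: 2291044.8 / 106 → 21613.6 s.
Layers = ⌈130/0.2⌉ = 650.
Z-hop total: 650 × 1.6 → 1040 s.
Altogether 21613.6 + 1040 = 22653.6 s, i.e. 6.29 hours.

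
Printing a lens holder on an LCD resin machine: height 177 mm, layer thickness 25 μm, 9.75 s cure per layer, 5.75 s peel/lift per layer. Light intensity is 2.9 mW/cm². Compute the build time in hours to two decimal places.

Layers = ⌈177/0.025⌉ = 7080.
Cycle time: 9.75 + 5.75 → 15.5 s.
Total = 7080 × 15.5 = 109740 s = 30.48 hours.

30.48 hours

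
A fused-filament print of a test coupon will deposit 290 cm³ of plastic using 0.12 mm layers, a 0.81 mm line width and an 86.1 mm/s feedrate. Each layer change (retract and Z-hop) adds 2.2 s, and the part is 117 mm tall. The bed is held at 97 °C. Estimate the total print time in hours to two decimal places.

Bead cross-section: 0.12 × 0.81 → 0.0972 mm².
Total extruded path = 290000/0.0972 = 2983539.1 mm.
Extrusion time = 2983539.1 / 86.1, so 34652 s.
Layer count = ceil(117 / 0.12) = 975.
Non-print overhead = 975 × 2.2, so 2145 s.
Altogether 34652 + 2145 = 36797 s, i.e. 10.22 hours.

10.22 hours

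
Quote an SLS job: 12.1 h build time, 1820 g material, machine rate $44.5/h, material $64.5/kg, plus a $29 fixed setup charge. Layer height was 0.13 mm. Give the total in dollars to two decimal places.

Time charge: 44.5 × 12.1 → $538.45.
Feedstock cost = 64.5 × 1820/1000 = $117.39.
Adding setup: 538.45 + 117.39 + 29 → $684.84.

$684.84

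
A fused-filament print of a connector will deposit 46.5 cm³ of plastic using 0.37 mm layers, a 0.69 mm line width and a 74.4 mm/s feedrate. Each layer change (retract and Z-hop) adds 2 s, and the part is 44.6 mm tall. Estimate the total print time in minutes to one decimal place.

44.8 minutes

Bead cross-section: 0.37 × 0.69 → 0.2553 mm².
Toolpath length = 46.5 cm³ / 0.2553 mm² = 46500 / 0.2553 = 182138.7 mm.
Print-move time = 182138.7 / 74.4 = 2448.1 s.
Layers = ⌈44.6/0.37⌉ = 121.
Non-print overhead = 121 × 2, so 242 s.
Total = 2448.1 + 242 = 2690.1 s = 44.8 minutes.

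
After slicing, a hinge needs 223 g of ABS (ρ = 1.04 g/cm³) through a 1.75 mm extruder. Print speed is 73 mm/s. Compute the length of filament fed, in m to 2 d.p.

89.15 m

Extruded volume: 223/1.04 = 214.4231 cm³ (214423.1 mm³).
A = π r² = π × 0.875² = 2.4053 mm².
Length = 214423.1 / 2.4053 = 89146.09 mm = 89.15 m.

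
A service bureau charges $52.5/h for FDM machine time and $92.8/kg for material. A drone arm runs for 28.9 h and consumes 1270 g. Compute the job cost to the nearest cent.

Machine-time cost = 52.5 × 28.9 = $1517.25.
Feedstock cost: 92.8 × 1270/1000 → $117.856.
Total = 1517.25 + 117.856 = 1635.106 ≈ $1635.11.

$1635.11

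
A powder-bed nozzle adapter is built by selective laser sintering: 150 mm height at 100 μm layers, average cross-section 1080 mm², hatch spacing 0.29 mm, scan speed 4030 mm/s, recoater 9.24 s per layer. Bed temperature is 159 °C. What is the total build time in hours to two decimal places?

4.24 hours

Number of layers: 150 / 0.1 → 1500 (rounded up).
Per-layer scan distance: 1080 / 0.29 → 3724.1 mm.
Laser time per layer = 3724.1 / 4030, so 0.9241 s.
Per-layer time = 0.9241 + 9.24, so 10.1641 s.
Build time = 1500 × 10.1641 = 15246.15 s = 4.24 hours.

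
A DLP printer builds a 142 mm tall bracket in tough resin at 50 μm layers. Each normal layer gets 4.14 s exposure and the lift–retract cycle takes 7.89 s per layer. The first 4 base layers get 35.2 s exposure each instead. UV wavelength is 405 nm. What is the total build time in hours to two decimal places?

Layers = ⌈142/0.05⌉ = 2840.
Base layers = 4 × (35.2 + 7.89) = 172.36 s.
Regular layers: 2836 × (4.14 + 7.89) → 34117.08 s.
Sum: 172.36 + 34117.08 = 34289.44 s → 9.52 hours.

9.52 hours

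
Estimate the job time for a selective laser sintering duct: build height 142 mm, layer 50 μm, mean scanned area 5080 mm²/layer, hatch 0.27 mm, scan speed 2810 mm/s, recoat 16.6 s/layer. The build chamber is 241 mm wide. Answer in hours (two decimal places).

18.38 hours

Layer count = ceil(142 / 0.05) = 2840.
Per-layer scan distance = 5080 / 0.27 = 18814.8 mm.
Per-layer scan time: 18814.8 / 2810 → 6.6957 s.
Per-layer time: 6.6957 + 16.6 → 23.2957 s.
2840 layers × 23.2957 s/layer = 66159.788 s, i.e. 18.38 hours.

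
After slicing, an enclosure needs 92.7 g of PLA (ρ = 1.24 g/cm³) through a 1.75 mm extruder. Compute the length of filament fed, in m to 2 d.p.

31.08 m

Extruded volume: 92.7/1.24 = 74.7581 cm³ (74758.1 mm³).
A = π r² = π × 0.875² = 2.4053 mm².
Length = 74758.1 / 2.4053 = 31080.57 mm = 31.08 m.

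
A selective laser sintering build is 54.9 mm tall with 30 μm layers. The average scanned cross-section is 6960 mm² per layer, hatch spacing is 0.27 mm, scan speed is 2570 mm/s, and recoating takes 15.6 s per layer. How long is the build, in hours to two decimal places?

13.03 hours

Number of layers: 54.9 / 0.03 → 1830 (rounded up).
Scan path per layer: 6960 / 0.27 → 25777.8 mm.
Per-layer scan time: 25777.8 / 2570 → 10.0303 s.
Layer cycle = 10.0303 + 15.6 = 25.6303 s.
Total: 1830 × 25.6303 s = 46903.449 s → 13.03 hours.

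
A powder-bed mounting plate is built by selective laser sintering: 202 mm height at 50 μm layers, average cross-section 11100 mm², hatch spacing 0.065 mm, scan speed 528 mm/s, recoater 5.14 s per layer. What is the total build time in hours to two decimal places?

Layer count = ceil(202 / 0.05) = 4040.
Hatch length per layer = 11100 / 0.065 = 170769.2 mm.
Per-layer scan time = 170769.2 / 528 = 323.4265 s.
Per-layer time: 323.4265 + 5.14 → 328.5665 s.
4040 layers × 328.5665 s/layer = 1327408.66 s, i.e. 368.72 hours.

368.72 hours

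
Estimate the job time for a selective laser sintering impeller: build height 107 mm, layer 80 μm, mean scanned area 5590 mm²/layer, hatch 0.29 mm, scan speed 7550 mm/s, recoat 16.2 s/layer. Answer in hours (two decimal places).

6.97 hours

Number of layers: 107 / 0.08 → 1338 (rounded up).
Scan path per layer: 5590 / 0.29 → 19275.9 mm.
Per-layer scan time = 19275.9 / 7550 = 2.5531 s.
Time per layer: 2.5531 + 16.2 → 18.7531 s.
Build time = 1338 × 18.7531 = 25091.6478 s = 6.97 hours.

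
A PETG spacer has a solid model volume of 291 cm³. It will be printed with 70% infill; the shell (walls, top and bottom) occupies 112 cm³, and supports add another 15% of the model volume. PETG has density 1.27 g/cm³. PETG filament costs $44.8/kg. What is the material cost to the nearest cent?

Volume inside the shell = 291 − 112, so 179 cm³.
Infill deposited = 0.70 × 179, so 125.3 cm³.
Support = 0.15 × 291, so 43.65 cm³.
Total extruded: 112 + 125.3 + 43.65 → 280.95 cm³.
Mass = 280.95 × 1.27 = 356.8065 g.
At $44.8/kg: 356.8065/1000 × 44.8 = $15.98.

$15.98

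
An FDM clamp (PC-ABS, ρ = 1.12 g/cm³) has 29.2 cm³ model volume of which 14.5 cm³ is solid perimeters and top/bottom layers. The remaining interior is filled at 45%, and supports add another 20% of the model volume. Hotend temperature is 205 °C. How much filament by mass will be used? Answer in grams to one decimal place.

Infill region = 29.2 − 14.5 = 14.7 cm³.
Deposited infill = 0.45 × 14.7, so 6.615 cm³.
Support = 0.20 × 29.2 = 5.84 cm³.
Total printed volume = 14.5 + 6.615 + 5.84, so 26.955 cm³.
Mass: 26.955 × 1.12 → 30.1896 g.

30.2 g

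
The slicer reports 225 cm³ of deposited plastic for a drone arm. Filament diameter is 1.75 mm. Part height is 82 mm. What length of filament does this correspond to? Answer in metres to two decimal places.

Filament cross-section = π × (1.75/2)² = 2.4053 mm².
L = 225000 mm³ / 2.4053 mm² = 93543.42 mm, i.e. 93.54 m.

93.54 m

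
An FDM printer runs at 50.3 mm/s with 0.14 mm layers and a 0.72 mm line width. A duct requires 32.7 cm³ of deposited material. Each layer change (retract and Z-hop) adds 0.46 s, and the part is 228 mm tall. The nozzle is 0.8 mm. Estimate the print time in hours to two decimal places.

2.00 hours

Bead cross-section: 0.14 × 0.72 → 0.1008 mm².
Total extruded path = 32700/0.1008 = 324404.8 mm.
Extrusion time: 324404.8 / 50.3 → 6449.4 s.
Layers = ⌈228/0.14⌉ = 1629.
Layer-change overhead = 1629 × 0.46 = 749.34 s.
Total = 6449.4 + 749.34 = 7198.74 s = 2.00 hours.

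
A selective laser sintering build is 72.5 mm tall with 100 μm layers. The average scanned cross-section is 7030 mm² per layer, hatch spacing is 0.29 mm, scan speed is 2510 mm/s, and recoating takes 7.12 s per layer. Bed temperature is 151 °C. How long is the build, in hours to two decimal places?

3.38 hours

Number of layers: 72.5 / 0.1 → 725 (rounded up).
Hatch length per layer = 7030 / 0.29 = 24241.4 mm.
Scan time per layer = 24241.4 / 2510 = 9.6579 s.
Layer cycle = 9.6579 + 7.12, so 16.7779 s.
Total: 725 × 16.7779 s = 12163.9775 s → 3.38 hours.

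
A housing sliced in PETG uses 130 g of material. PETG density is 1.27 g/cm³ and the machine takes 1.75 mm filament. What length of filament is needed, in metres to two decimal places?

Volume = 130 g / 1.27 g·cm⁻³ = 102.3622 cm³ = 102362.2 mm³.
A = π r² = π × 0.875² = 2.4053 mm².
L = V/A = 102362.2/2.4053 = 42556.94 mm → 42.56 m.

42.56 m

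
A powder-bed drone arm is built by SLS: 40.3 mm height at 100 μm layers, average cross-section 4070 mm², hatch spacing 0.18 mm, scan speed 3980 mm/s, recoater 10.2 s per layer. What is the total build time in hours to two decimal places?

1.78 hours

Layer count = ceil(40.3 / 0.1) = 403.
Scan path per layer = 4070 / 0.18, so 22611.1 mm.
Laser time per layer: 22611.1 / 3980 → 5.6812 s.
Per-layer time = 5.6812 + 10.2, so 15.8812 s.
Build time = 403 × 15.8812 = 6400.1236 s = 1.78 hours.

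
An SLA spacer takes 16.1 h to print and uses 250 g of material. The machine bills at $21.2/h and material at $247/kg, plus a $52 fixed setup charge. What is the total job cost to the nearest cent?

$455.07

Machine cost = 21.2 × 16.1, so $341.32.
Material cost: 247 × 250/1000 → $61.75.
Adding setup: 341.32 + 61.75 + 52 → $455.07.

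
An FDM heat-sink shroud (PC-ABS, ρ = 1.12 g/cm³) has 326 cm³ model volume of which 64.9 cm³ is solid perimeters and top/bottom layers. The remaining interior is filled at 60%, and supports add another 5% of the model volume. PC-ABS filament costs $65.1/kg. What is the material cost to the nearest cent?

Infill region = 326 − 64.9, so 261.1 cm³.
Infill deposited = 0.60 × 261.1, so 156.66 cm³.
Support = 0.05 × 326, so 16.3 cm³.
Total extruded: 64.9 + 156.66 + 16.3 → 237.86 cm³.
Mass = 237.86 × 1.12, so 266.4032 g.
Cost = 266.4032 g / 1000 × $65.1/kg = $17.34.

$17.34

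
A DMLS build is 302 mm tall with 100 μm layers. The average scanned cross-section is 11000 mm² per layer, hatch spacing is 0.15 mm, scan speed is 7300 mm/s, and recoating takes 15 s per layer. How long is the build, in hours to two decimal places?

Layers = ⌈302/0.1⌉ = 3020.
Scan path per layer: 11000 / 0.15 → 73333.3 mm.
Laser time per layer = 73333.3 / 7300 = 10.0457 s.
Per-layer time = 10.0457 + 15 = 25.0457 s.
3020 layers × 25.0457 s/layer = 75638.014 s, i.e. 21.01 hours.

21.01 hours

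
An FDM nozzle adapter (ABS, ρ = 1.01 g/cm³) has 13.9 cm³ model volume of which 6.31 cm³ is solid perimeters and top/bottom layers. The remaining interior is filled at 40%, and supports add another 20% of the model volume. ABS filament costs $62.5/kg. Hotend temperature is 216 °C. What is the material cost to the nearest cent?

$0.77

Infill region = 13.9 − 6.31 = 7.59 cm³.
Infill deposited: 0.40 × 7.59 → 3.036 cm³.
Support: 0.20 × 13.9 → 2.78 cm³.
Deposited volume = 6.31 + 3.036 + 2.78 = 12.126 cm³.
Mass = 12.126 × 1.01, so 12.24726 g.
At $62.5/kg: 12.24726/1000 × 62.5 = $0.77.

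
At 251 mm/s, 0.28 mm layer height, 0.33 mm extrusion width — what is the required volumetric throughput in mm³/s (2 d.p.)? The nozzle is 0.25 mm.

A = 0.28 × 0.33, so 0.0924 mm².
Volumetric flow = 251 × 0.0924 = 23.19 mm³/s.

23.19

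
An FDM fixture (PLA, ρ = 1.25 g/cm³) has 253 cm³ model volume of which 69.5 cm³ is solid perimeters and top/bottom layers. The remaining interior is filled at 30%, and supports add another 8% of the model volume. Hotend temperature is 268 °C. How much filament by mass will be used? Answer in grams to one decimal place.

181.0 g

Volume inside the shell = 253 − 69.5, so 183.5 cm³.
Infill deposited = 0.30 × 183.5 = 55.05 cm³.
Support: 0.08 × 253 → 20.24 cm³.
Total extruded = 69.5 + 55.05 + 20.24, so 144.79 cm³.
Mass = 144.79 × 1.25 = 180.9875 g.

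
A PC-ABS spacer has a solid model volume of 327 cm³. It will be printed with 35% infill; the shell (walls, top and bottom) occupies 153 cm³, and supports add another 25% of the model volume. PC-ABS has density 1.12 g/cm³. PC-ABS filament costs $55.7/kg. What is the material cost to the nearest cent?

$18.44

Infill region: 327 − 153 → 174 cm³.
Deposited infill = 0.35 × 174 = 60.9 cm³.
Support = 0.25 × 327 = 81.75 cm³.
Total extruded: 153 + 60.9 + 81.75 → 295.65 cm³.
Mass: 295.65 × 1.12 → 331.128 g.
At $55.7/kg: 331.128/1000 × 55.7 = $18.44.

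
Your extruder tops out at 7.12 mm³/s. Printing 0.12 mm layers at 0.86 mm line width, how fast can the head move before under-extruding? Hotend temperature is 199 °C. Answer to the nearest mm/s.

Bead cross-section = 0.12 × 0.86 = 0.1032 mm².
v_max = Q/A = 7.12/0.1032 = 68.99 mm/s → 69 mm/s.

69 mm/s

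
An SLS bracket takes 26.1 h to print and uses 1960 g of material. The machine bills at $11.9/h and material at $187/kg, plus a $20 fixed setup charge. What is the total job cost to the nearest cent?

$697.11

Time charge = 11.9 × 26.1, so $310.59.
Material charge = 187 × 1960/1000 = $366.52.
Total = 310.59 + 366.52 + 20 = $697.11.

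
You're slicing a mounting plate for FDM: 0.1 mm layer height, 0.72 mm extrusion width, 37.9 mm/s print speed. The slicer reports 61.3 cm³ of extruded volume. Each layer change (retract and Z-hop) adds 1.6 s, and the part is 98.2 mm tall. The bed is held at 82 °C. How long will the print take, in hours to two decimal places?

Bead cross-section = 0.1 × 0.72 = 0.072 mm².
Path length: 61300 mm³ / 0.072 mm² → 851388.9 mm.
Extrusion time = 851388.9 / 37.9, so 22464.1 s.
Layers = ⌈98.2/0.1⌉ = 982.
Z-hop total = 982 × 1.6 = 1571.2 s.
Altogether 22464.1 + 1571.2 = 24035.3 s, i.e. 6.68 hours.

6.68 hours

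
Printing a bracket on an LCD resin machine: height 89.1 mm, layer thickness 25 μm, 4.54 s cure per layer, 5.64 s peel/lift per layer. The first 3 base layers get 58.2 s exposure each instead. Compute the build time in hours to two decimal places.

10.12 hours

Layer count = ceil(89.1 / 0.025) = 3564.
Burn-in layers = 3 × (58.2 + 5.64), so 191.52 s.
Regular layers: 3561 × (4.54 + 5.64) → 36250.98 s.
Total = 191.52 + 36250.98 = 36442.5 s = 10.12 hours.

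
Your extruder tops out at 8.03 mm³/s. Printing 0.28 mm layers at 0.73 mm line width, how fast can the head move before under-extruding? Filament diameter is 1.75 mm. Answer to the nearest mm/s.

39 mm/s

Bead cross-section = 0.28 × 0.73 = 0.2044 mm².
v_max = Q/A = 8.03/0.2044 = 39.29 mm/s → 39 mm/s.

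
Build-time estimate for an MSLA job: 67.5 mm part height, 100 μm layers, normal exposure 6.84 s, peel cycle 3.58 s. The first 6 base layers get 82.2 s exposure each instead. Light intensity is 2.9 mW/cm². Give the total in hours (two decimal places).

2.08 hours

Layers = ⌈67.5/0.1⌉ = 675.
Base layers = 6 × (82.2 + 3.58) = 514.68 s.
Remaining layers = 669 × (6.84 + 3.58) = 6970.98 s.
Sum: 514.68 + 6970.98 = 7485.66 s → 2.08 hours.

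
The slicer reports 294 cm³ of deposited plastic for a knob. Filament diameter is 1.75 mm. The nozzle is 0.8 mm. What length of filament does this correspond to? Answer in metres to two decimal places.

122.23 m

A = π r² = π × 0.875² = 2.4053 mm².
L = 294000 mm³ / 2.4053 mm² = 122230.08 mm, i.e. 122.23 m.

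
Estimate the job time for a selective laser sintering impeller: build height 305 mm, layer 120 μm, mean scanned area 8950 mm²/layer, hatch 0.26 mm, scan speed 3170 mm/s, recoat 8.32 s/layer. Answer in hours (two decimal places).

Layers = ⌈305/0.12⌉ = 2542.
Per-layer scan distance = 8950 / 0.26, so 34423.1 mm.
Scan time per layer = 34423.1 / 3170, so 10.859 s.
Layer cycle: 10.859 + 8.32 → 19.179 s.
Total: 2542 × 19.179 s = 48753.018 s → 13.54 hours.

13.54 hours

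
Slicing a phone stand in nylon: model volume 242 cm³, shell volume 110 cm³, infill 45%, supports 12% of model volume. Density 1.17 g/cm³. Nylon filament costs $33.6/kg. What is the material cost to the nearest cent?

Interior volume: 242 − 110 → 132 cm³.
Infill deposited: 0.45 × 132 → 59.4 cm³.
Support = 0.12 × 242, so 29.04 cm³.
Total printed volume = 110 + 59.4 + 29.04 = 198.44 cm³.
Mass: 198.44 × 1.17 → 232.1748 g.
At $33.6/kg: 232.1748/1000 × 33.6 = $7.80.

$7.80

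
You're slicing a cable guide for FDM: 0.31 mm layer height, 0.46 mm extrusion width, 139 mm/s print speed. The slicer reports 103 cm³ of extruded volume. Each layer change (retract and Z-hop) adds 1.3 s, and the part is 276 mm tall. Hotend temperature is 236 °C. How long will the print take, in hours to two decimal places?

Bead cross-section = 0.31 × 0.46, so 0.1426 mm².
Total extruded path = 103000/0.1426 = 722300.1 mm.
Extrusion time = 722300.1 / 139, so 5196.4 s.
Number of layers: 276 / 0.31 → 891 (rounded up).
Z-hop total = 891 × 1.3, so 1158.3 s.
Total = 5196.4 + 1158.3 = 6354.7 s = 1.77 hours.

1.77 hours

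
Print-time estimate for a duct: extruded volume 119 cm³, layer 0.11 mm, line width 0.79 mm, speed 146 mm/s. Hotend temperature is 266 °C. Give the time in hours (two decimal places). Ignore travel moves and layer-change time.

2.61 hours

Bead cross-section = 0.11 × 0.79, so 0.0869 mm².
Path length: 119000 mm³ / 0.0869 mm² → 1369390.1 mm.
Print-move time: 1369390.1 / 146 → 9379.4 s.
9379.4 s = 2.61 hours.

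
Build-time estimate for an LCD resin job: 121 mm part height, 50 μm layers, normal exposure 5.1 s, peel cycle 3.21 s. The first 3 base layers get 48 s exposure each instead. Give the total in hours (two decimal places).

5.62 hours

Number of layers: 121 / 0.05 → 2420 (rounded up).
Burn-in layers = 3 × (48 + 3.21) = 153.63 s.
Normal layers: 2417 × (5.1 + 3.21) → 20085.27 s.
Total = 153.63 + 20085.27 = 20238.9 s = 5.62 hours.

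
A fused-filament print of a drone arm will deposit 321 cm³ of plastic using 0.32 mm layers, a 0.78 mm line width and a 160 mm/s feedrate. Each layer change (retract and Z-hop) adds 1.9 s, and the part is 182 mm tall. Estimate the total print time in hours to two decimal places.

Extrusion cross-section: 0.32 × 0.78 → 0.2496 mm².
Toolpath length = 321 cm³ / 0.2496 mm² = 321000 / 0.2496 = 1286057.7 mm.
Extrusion time: 1286057.7 / 160 → 8037.9 s.
Number of layers: 182 / 0.32 → 569 (rounded up).
Z-hop total: 569 × 1.9 → 1081.1 s.
Total = 8037.9 + 1081.1 = 9119 s = 2.53 hours.

2.53 hours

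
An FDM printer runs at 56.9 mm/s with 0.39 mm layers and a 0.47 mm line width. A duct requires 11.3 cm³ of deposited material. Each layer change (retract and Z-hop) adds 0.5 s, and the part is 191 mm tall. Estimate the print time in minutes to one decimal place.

Bead cross-section = 0.39 × 0.47 = 0.1833 mm².
Total extruded path = 11300/0.1833 = 61647.6 mm.
Print-move time = 61647.6 / 56.9, so 1083.4 s.
Layer count = ceil(191 / 0.39) = 490.
Non-print overhead = 490 × 0.5, so 245 s.
Altogether 1083.4 + 245 = 1328.4 s, i.e. 22.1 minutes.

22.1 minutes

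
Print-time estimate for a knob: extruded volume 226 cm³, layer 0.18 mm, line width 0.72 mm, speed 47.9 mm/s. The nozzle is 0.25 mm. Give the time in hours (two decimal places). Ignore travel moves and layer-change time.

Bead cross-section = 0.18 × 0.72 = 0.1296 mm².
Toolpath length = 226 cm³ / 0.1296 mm² = 226000 / 0.1296 = 1743827.2 mm.
Time extruding: 1743827.2 / 47.9 → 36405.6 s.
36405.6 s = 10.11 hours.

10.11 hours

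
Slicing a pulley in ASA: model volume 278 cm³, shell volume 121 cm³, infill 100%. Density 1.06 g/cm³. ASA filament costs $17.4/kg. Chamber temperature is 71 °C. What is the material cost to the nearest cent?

Volume inside the shell = 278 − 121, so 157 cm³.
Infill deposited: 1.00 × 157 → 157 cm³.
Total extruded = 121 + 157, so 278 cm³.
Mass = 278 × 1.06, so 294.68 g.
At $17.4/kg: 294.68/1000 × 17.4 = $5.13.

$5.13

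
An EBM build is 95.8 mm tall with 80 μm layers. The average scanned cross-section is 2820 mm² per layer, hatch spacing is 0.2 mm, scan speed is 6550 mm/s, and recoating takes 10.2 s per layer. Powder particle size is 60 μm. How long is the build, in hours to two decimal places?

Layers = ⌈95.8/0.08⌉ = 1198.
Hatch length per layer = 2820 / 0.2, so 14100 mm.
Scan time per layer: 14100 / 6550 → 2.1527 s.
Per-layer time = 2.1527 + 10.2, so 12.3527 s.
Build time = 1198 × 12.3527 = 14798.5346 s = 4.11 hours.

4.11 hours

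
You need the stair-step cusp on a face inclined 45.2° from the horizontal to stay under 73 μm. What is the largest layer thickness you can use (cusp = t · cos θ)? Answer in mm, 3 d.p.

cos(45.2°) = 0.7046; t_max = 0.073/0.7046 = 0.104 mm.

0.104 mm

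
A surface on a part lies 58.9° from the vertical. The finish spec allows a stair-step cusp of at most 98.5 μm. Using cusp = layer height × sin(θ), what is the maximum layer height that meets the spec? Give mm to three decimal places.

sin(58.9°) = 0.8563; t_max = 0.0985/0.8563 = 0.115 mm.

0.115 mm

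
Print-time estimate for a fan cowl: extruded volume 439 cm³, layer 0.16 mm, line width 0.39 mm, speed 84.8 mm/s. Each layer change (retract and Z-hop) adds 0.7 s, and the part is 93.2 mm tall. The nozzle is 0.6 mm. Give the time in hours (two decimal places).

23.16 hours

Bead cross-section: 0.16 × 0.39 → 0.0624 mm².
Toolpath length = 439 cm³ / 0.0624 mm² = 439000 / 0.0624 = 7035256.4 mm.
Print-move time = 7035256.4 / 84.8 = 82962.9 s.
Number of layers: 93.2 / 0.16 → 583 (rounded up).
Z-hop total = 583 × 0.7 = 408.1 s.
Altogether 82962.9 + 408.1 = 83371 s, i.e. 23.16 hours.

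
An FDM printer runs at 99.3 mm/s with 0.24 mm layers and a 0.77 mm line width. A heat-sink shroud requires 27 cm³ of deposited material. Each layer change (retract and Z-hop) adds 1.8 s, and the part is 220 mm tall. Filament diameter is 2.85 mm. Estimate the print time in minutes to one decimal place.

52.0 minutes

Extrusion cross-section: 0.24 × 0.77 → 0.1848 mm².
Total extruded path = 27000/0.1848 = 146103.9 mm.
Extrusion time = 146103.9 / 99.3 = 1471.3 s.
Layer count = ceil(220 / 0.24) = 917.
Layer-change overhead = 917 × 1.8 = 1650.6 s.
Total = 1471.3 + 1650.6 = 3121.9 s = 52.0 minutes.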